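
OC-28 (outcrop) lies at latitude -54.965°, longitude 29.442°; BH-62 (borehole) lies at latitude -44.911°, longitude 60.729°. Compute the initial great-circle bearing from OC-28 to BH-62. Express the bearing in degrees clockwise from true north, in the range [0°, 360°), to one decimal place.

Δλ = 31.2870°
y = sin Δλ · cos φ₂ = 0.367788
x = cos φ₁ sin φ₂ − sin φ₁ cos φ₂ cos Δλ = 0.090248
θ = atan2(y, x) = 76.2131° → 76.2131° (mod 360°)

76.2°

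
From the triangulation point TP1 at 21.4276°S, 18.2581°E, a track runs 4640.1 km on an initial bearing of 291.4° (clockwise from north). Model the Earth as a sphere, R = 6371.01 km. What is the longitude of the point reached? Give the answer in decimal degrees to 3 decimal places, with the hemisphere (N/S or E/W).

δ = d/R = 4640.1/6371.01 = 0.728315 rad
φ₂ = arcsin(sin φ₁ cos δ + cos φ₁ sin δ cos θ)
   = arcsin(-0.36533·0.74630 + 0.93088·0.66561·0.36488) = -2.66874°
λ₂ = λ₁ + atan2(sin θ sin δ cos φ₁, cos δ − sin φ₁ sin φ₂) = -20.08693°

20.087°W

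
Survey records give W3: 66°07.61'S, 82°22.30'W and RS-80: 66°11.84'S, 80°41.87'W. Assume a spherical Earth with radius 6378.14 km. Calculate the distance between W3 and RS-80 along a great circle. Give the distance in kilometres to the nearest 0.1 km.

75.7 km

W3: φ = -66.12683°, λ = -82.37167°
RS-80: φ = -66.19733°, λ = -80.69783°
Δφ = -0.0705°,  Δλ = 1.6738°
a = sin²(Δφ/2) + cos φ₁ cos φ₂ sin²(Δλ/2) = 0.000035
c = 2·arcsin(√a) = 0.011870 rad = 0.6801°
d = R·c = 6378.14 × 0.011870 = 75.7 km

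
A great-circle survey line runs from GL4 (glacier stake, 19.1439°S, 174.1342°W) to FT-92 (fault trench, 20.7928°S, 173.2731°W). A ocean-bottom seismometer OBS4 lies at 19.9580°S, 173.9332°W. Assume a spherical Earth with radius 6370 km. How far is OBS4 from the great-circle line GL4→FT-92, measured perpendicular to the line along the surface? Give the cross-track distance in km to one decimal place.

δ₁₃ = central angle GL4→OBS4 = 0.014588 rad  (haversine)
θ₁₃ = bearing GL4→OBS4 = 166.936°,  θ₁₂ = bearing GL4→FT-92 = 154.003°
dₓₜ = R·arcsin(sin δ₁₃ · sin(θ₁₃ − θ₁₂)) = 6370·arcsin(0.01459·sin(12.933°)) = 20.798 km
|dₓₜ| = 20.798 km

20.8 km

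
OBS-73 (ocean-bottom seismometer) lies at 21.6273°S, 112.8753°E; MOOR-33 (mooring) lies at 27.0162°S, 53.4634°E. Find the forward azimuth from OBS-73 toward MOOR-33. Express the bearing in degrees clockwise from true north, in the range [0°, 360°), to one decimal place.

Δλ = -59.4119°
y = sin Δλ · cos φ₂ = -0.766910
x = cos φ₁ sin φ₂ − sin φ₁ cos φ₂ cos Δλ = -0.255180
θ = atan2(y, x) = -108.4042° → 251.5958° (mod 360°)

251.6°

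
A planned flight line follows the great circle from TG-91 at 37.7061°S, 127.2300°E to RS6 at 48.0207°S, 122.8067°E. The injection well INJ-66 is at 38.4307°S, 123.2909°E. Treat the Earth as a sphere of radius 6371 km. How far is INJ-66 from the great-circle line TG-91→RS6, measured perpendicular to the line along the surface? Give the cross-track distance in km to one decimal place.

305.6 km

δ₁₃ = central angle TG-91→INJ-66 = 0.055578 rad  (haversine)
θ₁₃ = bearing TG-91→INJ-66 = 255.639°,  θ₁₂ = bearing TG-91→RS6 = 195.969°
dₓₜ = R·arcsin(sin δ₁₃ · sin(θ₁₃ − θ₁₂)) = 6371·arcsin(0.05555·sin(59.670°)) = 305.586 km
|dₓₜ| = 305.586 km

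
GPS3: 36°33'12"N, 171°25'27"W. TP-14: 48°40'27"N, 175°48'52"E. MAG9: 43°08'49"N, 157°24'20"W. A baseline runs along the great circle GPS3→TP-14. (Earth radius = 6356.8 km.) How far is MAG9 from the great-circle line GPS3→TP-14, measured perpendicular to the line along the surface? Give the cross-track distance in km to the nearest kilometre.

GPS3: φ = +36.55333°, λ = -171.42417°
TP-14: φ = +48.67417°, λ = +175.81444°
MAG9: φ = +43.14694°, λ = -157.40556°
δ₁₃ = central angle GPS3→MAG9 = 0.219850 rad  (haversine)
θ₁₃ = bearing GPS3→MAG9 = 54.136°,  θ₁₂ = bearing GPS3→TP-14 = 326.418°
dₓₜ = R·arcsin(sin δ₁₃ · sin(θ₁₃ − θ₁₂)) = 6356.8·arcsin(0.21808·sin(-272.282°)) = 1396.419 km
|dₓₜ| = 1396.419 km

1396 km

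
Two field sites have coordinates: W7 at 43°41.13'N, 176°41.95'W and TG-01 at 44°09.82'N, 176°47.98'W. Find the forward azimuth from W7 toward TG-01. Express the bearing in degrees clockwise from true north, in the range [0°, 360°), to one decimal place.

W7: φ = +43.68550°, λ = -176.69917°
TG-01: φ = +44.16367°, λ = -176.79967°
Δλ = -0.1005°
y = sin Δλ · cos φ₂ = -0.001258
x = cos φ₁ sin φ₂ − sin φ₁ cos φ₂ cos Δλ = 0.008346
θ = atan2(y, x) = -8.5733° → 351.4267° (mod 360°)

351.4°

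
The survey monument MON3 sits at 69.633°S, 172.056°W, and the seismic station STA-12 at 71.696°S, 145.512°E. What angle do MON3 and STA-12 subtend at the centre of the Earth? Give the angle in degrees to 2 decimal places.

13.90°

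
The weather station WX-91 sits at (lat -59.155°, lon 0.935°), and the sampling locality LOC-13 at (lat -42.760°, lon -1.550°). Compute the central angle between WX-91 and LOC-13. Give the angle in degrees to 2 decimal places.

16.47°

Δφ = 16.3950°,  Δλ = -2.4850°
a = sin²(Δφ/2) + cos φ₁ cos φ₂ sin²(Δλ/2) = 0.020508
c = 2·arcsin(√a) = 0.287398 rad = 16.4667°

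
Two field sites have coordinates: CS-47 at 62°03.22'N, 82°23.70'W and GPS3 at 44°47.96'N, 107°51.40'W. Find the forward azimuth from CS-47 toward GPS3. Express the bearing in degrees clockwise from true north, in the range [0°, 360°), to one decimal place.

232.3°

CS-47: φ = +62.05367°, λ = -82.39500°
GPS3: φ = +44.79933°, λ = -107.85667°
Δλ = -25.4617°
y = sin Δλ · cos φ₂ = -0.305053
x = cos φ₁ sin φ₂ − sin φ₁ cos φ₂ cos Δλ = -0.235731
θ = atan2(y, x) = -127.6953° → 232.3047° (mod 360°)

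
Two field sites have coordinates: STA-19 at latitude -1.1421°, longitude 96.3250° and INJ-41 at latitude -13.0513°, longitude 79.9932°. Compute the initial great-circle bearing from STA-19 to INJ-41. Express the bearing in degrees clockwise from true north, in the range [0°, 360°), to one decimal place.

232.9°

Δλ = -16.3318°
y = sin Δλ · cos φ₂ = -0.273936
x = cos φ₁ sin φ₂ − sin φ₁ cos φ₂ cos Δλ = -0.207145
θ = atan2(y, x) = -127.0959° → 232.9041° (mod 360°)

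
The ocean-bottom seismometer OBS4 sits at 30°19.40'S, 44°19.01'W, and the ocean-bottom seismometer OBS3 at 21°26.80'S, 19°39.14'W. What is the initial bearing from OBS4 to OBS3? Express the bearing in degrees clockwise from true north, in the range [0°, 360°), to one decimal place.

OBS4: φ = -30.32333°, λ = -44.31683°
OBS3: φ = -21.44667°, λ = -19.65233°
Δλ = 24.6645°
y = sin Δλ · cos φ₂ = 0.388409
x = cos φ₁ sin φ₂ − sin φ₁ cos φ₂ cos Δλ = 0.111436
θ = atan2(y, x) = 73.9917° → 73.9917° (mod 360°)

74.0°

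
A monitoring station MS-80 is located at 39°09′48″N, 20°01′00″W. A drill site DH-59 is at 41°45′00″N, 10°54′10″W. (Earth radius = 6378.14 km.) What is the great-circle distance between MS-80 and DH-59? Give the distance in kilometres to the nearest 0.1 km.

MS-80: φ = +39.16333°, λ = -20.01667°
DH-59: φ = +41.75000°, λ = -10.90278°
Δφ = 2.5867°,  Δλ = 9.1139°
a = sin²(Δφ/2) + cos φ₁ cos φ₂ sin²(Δλ/2) = 0.004161
c = 2·arcsin(√a) = 0.129098 rad = 7.3968°
d = R·c = 6378.14 × 0.129098 = 823.4 km

823.4 km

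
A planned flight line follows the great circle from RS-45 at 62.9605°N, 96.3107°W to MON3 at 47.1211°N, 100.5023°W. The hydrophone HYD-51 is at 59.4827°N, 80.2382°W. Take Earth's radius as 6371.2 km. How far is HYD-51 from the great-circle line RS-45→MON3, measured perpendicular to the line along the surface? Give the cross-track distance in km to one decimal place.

933.7 km

δ₁₃ = central angle RS-45→HYD-51 = 0.147545 rad  (haversine)
θ₁₃ = bearing RS-45→HYD-51 = 107.000°,  θ₁₂ = bearing RS-45→MON3 = 190.388°
dₓₜ = R·arcsin(sin δ₁₃ · sin(θ₁₃ − θ₁₂)) = 6371.2·arcsin(0.14701·sin(-83.387°)) = -933.736 km
|dₓₜ| = 933.736 km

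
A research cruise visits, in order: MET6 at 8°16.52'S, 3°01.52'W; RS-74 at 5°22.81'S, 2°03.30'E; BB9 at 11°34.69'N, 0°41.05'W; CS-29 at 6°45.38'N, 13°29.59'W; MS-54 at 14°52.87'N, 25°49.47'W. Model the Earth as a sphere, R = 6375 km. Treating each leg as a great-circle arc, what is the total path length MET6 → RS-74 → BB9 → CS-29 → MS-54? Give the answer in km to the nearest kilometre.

MET6: φ = -8.27533°, λ = -3.02533°
RS-74: φ = -5.38017°, λ = +2.05500°
BB9: φ = +11.57817°, λ = -0.68417°
CS-29: φ = +6.75633°, λ = -13.49317°
MS-54: φ = +14.88117°, λ = -25.82450°
MET6→RS-74: c = 0.101501 rad, d = 647.07 km
RS-74→BB9: c = 0.299776 rad, d = 1911.07 km
BB9→CS-29: c = 0.236128 rad, d = 1505.31 km
CS-29→MS-54: c = 0.254378 rad, d = 1621.66 km
Total = 647.07 + 1911.07 + 1505.31 + 1621.66 = 5685.11 km

5685 km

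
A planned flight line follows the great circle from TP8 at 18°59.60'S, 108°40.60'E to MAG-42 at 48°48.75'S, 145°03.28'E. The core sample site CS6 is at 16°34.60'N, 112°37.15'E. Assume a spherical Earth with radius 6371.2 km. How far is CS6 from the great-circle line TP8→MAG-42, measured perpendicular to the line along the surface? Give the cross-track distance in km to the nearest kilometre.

2582 km

TP8: φ = -18.99333°, λ = +108.67667°
MAG-42: φ = -48.81250°, λ = +145.05467°
CS6: φ = +16.57667°, λ = +112.61917°
δ₁₃ = central angle TP8→CS6 = 0.624491 rad  (haversine)
θ₁₃ = bearing TP8→CS6 = 6.471°,  θ₁₂ = bearing TP8→MAG-42 = 144.073°
dₓₜ = R·arcsin(sin δ₁₃ · sin(θ₁₃ − θ₁₂)) = 6371.2·arcsin(0.58468·sin(-137.602°)) = -2581.871 km
|dₓₜ| = 2581.871 km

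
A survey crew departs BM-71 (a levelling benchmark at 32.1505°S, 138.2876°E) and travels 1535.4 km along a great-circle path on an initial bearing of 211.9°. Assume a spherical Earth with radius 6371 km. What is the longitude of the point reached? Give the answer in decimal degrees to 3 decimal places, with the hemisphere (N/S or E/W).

128.275°E

δ = d/R = 1535.4/6371 = 0.240998 rad
φ₂ = arcsin(sin φ₁ cos δ + cos φ₁ sin δ cos θ)
   = arcsin(-0.53215·0.97110 + 0.84665·0.23867·-0.84897) = -43.49727°
λ₂ = λ₁ + atan2(sin θ sin δ cos φ₁, cos δ − sin φ₁ sin φ₂) = 128.27494°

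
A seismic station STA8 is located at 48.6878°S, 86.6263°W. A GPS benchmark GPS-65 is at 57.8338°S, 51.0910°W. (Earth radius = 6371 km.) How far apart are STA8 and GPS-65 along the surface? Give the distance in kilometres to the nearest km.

2536 km

Δφ = -9.1460°,  Δλ = 35.5353°
a = sin²(Δφ/2) + cos φ₁ cos φ₂ sin²(Δλ/2) = 0.039085
c = 2·arcsin(√a) = 0.398019 rad = 22.8048°
d = R·c = 6371 × 0.398019 = 2535.8 km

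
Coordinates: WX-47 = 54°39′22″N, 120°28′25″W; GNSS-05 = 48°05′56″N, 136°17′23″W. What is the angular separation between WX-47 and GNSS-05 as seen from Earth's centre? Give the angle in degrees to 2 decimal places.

11.81°

WX-47: φ = +54.65611°, λ = -120.47361°
GNSS-05: φ = +48.09889°, λ = -136.28972°
Δφ = -6.5572°,  Δλ = -15.8161°
a = sin²(Δφ/2) + cos φ₁ cos φ₂ sin²(Δλ/2) = 0.010584
c = 2·arcsin(√a) = 0.206121 rad = 11.8099°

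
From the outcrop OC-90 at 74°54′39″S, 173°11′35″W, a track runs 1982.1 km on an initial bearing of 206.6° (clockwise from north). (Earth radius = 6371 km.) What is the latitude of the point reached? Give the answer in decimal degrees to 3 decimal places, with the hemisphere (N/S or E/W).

OC-90: φ = -74.91083°, λ = -173.19306°
δ = d/R = 1982.1/6371 = 0.311113 rad
φ₂ = arcsin(sin φ₁ cos δ + cos φ₁ sin δ cos θ)
   = arcsin(-0.96552·0.95199 + 0.26032·0.30612·-0.89415) = -82.06490°
λ₂ = λ₁ + atan2(sin θ sin δ cos φ₁, cos δ − sin φ₁ sin φ₂) = 89.96136°

82.065°S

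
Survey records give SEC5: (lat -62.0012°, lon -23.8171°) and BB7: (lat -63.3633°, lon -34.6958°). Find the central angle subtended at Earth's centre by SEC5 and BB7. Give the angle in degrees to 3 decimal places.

Δφ = -1.3621°,  Δλ = -10.8787°
a = sin²(Δφ/2) + cos φ₁ cos φ₂ sin²(Δλ/2) = 0.002032
c = 2·arcsin(√a) = 0.090197 rad = 5.1679°

5.168°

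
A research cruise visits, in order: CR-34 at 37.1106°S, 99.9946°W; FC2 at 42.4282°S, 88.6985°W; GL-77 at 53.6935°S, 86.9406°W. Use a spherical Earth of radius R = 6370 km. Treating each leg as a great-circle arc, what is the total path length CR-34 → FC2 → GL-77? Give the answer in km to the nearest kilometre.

CR-34→FC2: c = 0.177471 rad, d = 1130.49 km
FC2→GL-77: c = 0.197667 rad, d = 1259.14 km
Total = 1130.49 + 1259.14 = 2389.63 km

2390 km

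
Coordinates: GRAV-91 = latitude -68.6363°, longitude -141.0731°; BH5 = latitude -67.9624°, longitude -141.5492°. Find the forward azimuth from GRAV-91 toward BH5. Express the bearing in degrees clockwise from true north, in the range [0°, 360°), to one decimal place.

Δλ = -0.4761°
y = sin Δλ · cos φ₂ = -0.003118
x = cos φ₁ sin φ₂ − sin φ₁ cos φ₂ cos Δλ = 0.011749
θ = atan2(y, x) = -14.8614° → 345.1386° (mod 360°)

345.1°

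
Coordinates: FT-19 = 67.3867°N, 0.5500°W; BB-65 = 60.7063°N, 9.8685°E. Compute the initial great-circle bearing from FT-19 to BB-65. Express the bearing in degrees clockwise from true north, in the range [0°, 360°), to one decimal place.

Δλ = 10.4185°
y = sin Δλ · cos φ₂ = 0.088481
x = cos φ₁ sin φ₂ − sin φ₁ cos φ₂ cos Δλ = -0.108884
θ = atan2(y, x) = 140.9022° → 140.9022° (mod 360°)

140.9°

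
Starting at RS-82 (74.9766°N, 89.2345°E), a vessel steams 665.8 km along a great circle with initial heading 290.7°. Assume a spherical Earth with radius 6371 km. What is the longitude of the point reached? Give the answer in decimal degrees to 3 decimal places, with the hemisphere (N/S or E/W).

δ = d/R = 665.8/6371 = 0.104505 rad
φ₂ = arcsin(sin φ₁ cos δ + cos φ₁ sin δ cos θ)
   = arcsin(0.96582·0.99454 + 0.25921·0.10431·0.35347) = 75.95578°
λ₂ = λ₁ + atan2(sin θ sin δ cos φ₁, cos δ − sin φ₁ sin φ₂) = 65.52428°

65.524°E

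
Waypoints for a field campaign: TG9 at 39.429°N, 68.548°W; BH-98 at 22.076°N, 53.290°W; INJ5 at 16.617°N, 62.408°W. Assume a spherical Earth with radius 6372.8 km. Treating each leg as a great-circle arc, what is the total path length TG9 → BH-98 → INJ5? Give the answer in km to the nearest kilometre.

TG9→BH-98: c = 0.378407 rad, d = 2411.51 km
BH-98→INJ5: c = 0.177750 rad, d = 1132.77 km
Total = 2411.51 + 1132.77 = 3544.28 km

3544 km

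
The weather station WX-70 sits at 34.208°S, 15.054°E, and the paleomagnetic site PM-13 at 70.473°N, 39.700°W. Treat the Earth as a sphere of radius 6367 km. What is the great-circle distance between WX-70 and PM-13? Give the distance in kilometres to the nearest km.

12417 km

Δφ = 104.6810°,  Δλ = -54.7540°
a = sin²(Δφ/2) + cos φ₁ cos φ₂ sin²(Δλ/2) = 0.685171
c = 2·arcsin(√a) = 1.950173 rad = 111.7367°
d = R·c = 6367 × 1.950173 = 12416.7 km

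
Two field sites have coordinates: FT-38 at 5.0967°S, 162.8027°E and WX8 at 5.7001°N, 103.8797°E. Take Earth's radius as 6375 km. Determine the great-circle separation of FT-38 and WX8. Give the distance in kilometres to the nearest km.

Δφ = 10.7968°,  Δλ = -58.9230°
a = sin²(Δφ/2) + cos φ₁ cos φ₂ sin²(Δλ/2) = 0.248609
c = 2·arcsin(√a) = 1.043981 rad = 59.8157°
d = R·c = 6375 × 1.043981 = 6655.4 km

6655 km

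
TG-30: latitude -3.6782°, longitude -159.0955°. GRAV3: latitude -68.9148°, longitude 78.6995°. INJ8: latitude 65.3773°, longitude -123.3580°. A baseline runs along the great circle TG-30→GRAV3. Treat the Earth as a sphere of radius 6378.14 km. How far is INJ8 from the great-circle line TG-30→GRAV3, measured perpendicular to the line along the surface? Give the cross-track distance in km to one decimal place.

δ₁₃ = central angle TG-30→INJ8 = 1.287864 rad  (haversine)
θ₁₃ = bearing TG-30→INJ8 = 14.680°,  θ₁₂ = bearing TG-30→GRAV3 = 197.883°
dₓₜ = R·arcsin(sin δ₁₃ · sin(θ₁₃ − θ₁₂)) = 6378.14·arcsin(0.96024·sin(-183.203°)) = 342.325 km
|dₓₜ| = 342.325 km

342.3 km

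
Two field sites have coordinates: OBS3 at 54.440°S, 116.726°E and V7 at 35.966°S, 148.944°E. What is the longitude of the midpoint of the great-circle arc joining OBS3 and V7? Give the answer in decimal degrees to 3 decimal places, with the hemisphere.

Bx = cos φ₂ cos Δλ = 0.684744,  By = cos φ₂ sin Δλ = 0.431507
φₘ = atan2(sin φ₁ + sin φ₂, √((cos φ₁ + Bx)² + By²)) = -46.31804°
λₘ = λ₁ + atan2(By, cos φ₁ + Bx) = 135.54317°

135.543°E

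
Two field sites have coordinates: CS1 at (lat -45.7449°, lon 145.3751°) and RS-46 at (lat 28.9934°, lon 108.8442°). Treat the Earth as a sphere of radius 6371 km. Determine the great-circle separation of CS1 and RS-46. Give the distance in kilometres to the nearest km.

9091 km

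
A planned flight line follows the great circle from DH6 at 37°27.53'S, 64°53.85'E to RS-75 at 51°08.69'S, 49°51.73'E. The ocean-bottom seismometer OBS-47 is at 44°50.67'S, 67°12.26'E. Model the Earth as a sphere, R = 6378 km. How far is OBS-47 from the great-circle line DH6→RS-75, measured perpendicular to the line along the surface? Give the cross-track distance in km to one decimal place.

DH6: φ = -37.45883°, λ = +64.89750°
RS-75: φ = -51.14483°, λ = +49.86217°
OBS-47: φ = -44.84450°, λ = +67.20433°
δ₁₃ = central angle DH6→OBS-47 = 0.132405 rad  (haversine)
θ₁₃ = bearing DH6→OBS-47 = 167.516°,  θ₁₂ = bearing DH6→RS-75 = 213.099°
dₓₜ = R·arcsin(sin δ₁₃ · sin(θ₁₃ − θ₁₂)) = 6378·arcsin(0.13202·sin(-45.583°)) = -602.317 km
|dₓₜ| = 602.317 km

602.3 km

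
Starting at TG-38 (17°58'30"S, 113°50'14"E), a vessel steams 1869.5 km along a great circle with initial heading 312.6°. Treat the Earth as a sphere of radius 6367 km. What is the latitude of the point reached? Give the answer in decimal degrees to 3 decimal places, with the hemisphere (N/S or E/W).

6.261°S

TG-38: φ = -17.97500°, λ = +113.83722°
δ = d/R = 1869.5/6367 = 0.293623 rad
φ₂ = arcsin(sin φ₁ cos δ + cos φ₁ sin δ cos θ)
   = arcsin(-0.30860·0.95720 + 0.95119·0.28942·0.67688) = -6.26073°
λ₂ = λ₁ + atan2(sin θ sin δ cos φ₁, cos δ − sin φ₁ sin φ₂) = 101.46151°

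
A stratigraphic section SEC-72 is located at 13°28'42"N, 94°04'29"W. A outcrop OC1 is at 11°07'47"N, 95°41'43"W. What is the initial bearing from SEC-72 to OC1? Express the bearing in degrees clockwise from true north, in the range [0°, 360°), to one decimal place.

214.2°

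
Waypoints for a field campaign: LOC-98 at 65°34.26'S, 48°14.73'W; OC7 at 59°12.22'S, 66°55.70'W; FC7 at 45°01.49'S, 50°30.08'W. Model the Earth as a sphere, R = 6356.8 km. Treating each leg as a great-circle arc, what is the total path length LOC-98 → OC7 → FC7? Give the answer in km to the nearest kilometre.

3104 km

LOC-98: φ = -65.57100°, λ = -48.24550°
OC7: φ = -59.20367°, λ = -66.92833°
FC7: φ = -45.02483°, λ = -50.50133°
LOC-98→OC7: c = 0.186421 rad, d = 1185.04 km
OC7→FC7: c = 0.301929 rad, d = 1919.30 km
Total = 1185.04 + 1919.30 = 3104.34 km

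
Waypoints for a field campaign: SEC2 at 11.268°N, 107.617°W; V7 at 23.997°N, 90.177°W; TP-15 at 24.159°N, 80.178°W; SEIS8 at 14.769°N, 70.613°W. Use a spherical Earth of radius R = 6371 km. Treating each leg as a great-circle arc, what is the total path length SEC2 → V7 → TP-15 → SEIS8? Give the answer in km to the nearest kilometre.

4785 km

SEC2→V7: c = 0.364682 rad, d = 2323.39 km
V7→TP-15: c = 0.159322 rad, d = 1015.04 km
TP-15→SEIS8: c = 0.227048 rad, d = 1446.52 km
Total = 2323.39 + 1015.04 + 1446.52 = 4784.96 km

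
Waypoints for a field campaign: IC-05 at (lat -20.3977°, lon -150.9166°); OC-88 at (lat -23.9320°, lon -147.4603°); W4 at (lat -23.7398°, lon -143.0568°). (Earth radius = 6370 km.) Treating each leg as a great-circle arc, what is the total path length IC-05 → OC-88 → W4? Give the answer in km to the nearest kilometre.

978 km

IC-05→OC-88: c = 0.083213 rad, d = 530.07 km
OC-88→W4: c = 0.070377 rad, d = 448.30 km
Total = 530.07 + 448.30 = 978.37 km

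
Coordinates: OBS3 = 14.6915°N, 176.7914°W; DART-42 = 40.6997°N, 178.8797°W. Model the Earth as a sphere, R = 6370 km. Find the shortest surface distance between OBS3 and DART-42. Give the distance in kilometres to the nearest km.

2899 km

Δφ = 26.0082°,  Δλ = -2.0883°
a = sin²(Δφ/2) + cos φ₁ cos φ₂ sin²(Δλ/2) = 0.050878
c = 2·arcsin(√a) = 0.455038 rad = 26.0718°
d = R·c = 6370 × 0.455038 = 2898.6 km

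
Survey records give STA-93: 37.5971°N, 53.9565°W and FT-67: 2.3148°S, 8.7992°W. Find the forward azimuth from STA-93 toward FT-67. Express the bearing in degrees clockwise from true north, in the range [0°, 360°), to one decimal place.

123.1°

Δλ = 45.1573°
y = sin Δλ · cos φ₂ = 0.708467
x = cos φ₁ sin φ₂ − sin φ₁ cos φ₂ cos Δλ = -0.461874
θ = atan2(y, x) = 123.1017° → 123.1017° (mod 360°)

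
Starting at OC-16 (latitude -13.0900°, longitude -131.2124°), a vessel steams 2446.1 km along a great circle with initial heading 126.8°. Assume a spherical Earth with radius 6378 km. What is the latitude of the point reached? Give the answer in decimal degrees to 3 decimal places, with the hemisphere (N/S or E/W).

25.363°S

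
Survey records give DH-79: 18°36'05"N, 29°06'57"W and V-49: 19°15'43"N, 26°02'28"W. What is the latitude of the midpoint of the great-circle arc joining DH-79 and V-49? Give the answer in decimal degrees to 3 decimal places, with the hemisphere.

18.938°N

DH-79: φ = +18.60139°, λ = -29.11583°
V-49: φ = +19.26194°, λ = -26.04111°
Bx = cos φ₂ cos Δλ = 0.942661,  By = cos φ₂ sin Δλ = 0.050636
φₘ = atan2(sin φ₁ + sin φ₂, √((cos φ₁ + Bx)² + By²)) = 18.93800°
λₘ = λ₁ + atan2(By, cos φ₁ + Bx) = -27.58151°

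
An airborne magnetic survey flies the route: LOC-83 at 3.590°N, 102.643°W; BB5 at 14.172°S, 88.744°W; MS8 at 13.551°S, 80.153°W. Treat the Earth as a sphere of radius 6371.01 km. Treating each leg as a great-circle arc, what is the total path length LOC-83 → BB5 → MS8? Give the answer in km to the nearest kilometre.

LOC-83→BB5: c = 0.392386 rad, d = 2499.89 km
BB5→MS8: c = 0.145969 rad, d = 929.97 km
Total = 2499.89 + 929.97 = 3429.86 km

3430 km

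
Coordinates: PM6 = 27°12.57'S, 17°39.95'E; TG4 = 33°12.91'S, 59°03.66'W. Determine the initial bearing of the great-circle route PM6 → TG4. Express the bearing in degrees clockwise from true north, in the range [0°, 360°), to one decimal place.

243.9°

PM6: φ = -27.20950°, λ = +17.66583°
TG4: φ = -33.21517°, λ = -59.06100°
Δλ = -76.7268°
y = sin Δλ · cos φ₂ = -0.814270
x = cos φ₁ sin φ₂ − sin φ₁ cos φ₂ cos Δλ = -0.399338
θ = atan2(y, x) = -116.1245° → 243.8755° (mod 360°)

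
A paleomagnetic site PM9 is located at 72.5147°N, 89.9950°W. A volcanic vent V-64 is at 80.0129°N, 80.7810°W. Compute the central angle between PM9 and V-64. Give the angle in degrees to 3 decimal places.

Δφ = 7.4982°,  Δλ = 9.2140°
a = sin²(Δφ/2) + cos φ₁ cos φ₂ sin²(Δλ/2) = 0.004612
c = 2·arcsin(√a) = 0.135923 rad = 7.7878°

7.788°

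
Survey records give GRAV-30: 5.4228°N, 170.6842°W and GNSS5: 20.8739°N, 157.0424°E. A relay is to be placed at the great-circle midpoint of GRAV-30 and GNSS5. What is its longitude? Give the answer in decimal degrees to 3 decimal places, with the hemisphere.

173.704°E

Bx = cos φ₂ cos Δλ = 0.790016,  By = cos φ₂ sin Δλ = -0.498914
φₘ = atan2(sin φ₁ + sin φ₂, √((cos φ₁ + Bx)² + By²)) = 13.66722°
λₘ = λ₁ + atan2(By, cos φ₁ + Bx) = 173.70442°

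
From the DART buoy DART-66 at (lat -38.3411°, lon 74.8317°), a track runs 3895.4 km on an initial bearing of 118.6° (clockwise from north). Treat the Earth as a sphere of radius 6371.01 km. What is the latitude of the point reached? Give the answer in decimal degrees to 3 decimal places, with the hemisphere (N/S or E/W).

46.342°S

δ = d/R = 3895.4/6371.01 = 0.611426 rad
φ₂ = arcsin(sin φ₁ cos δ + cos φ₁ sin δ cos θ)
   = arcsin(-0.62034·0.81883 + 0.78433·0.57404·-0.47869) = -46.34240°
λ₂ = λ₁ + atan2(sin θ sin δ cos φ₁, cos δ − sin φ₁ sin φ₂) = 121.72294°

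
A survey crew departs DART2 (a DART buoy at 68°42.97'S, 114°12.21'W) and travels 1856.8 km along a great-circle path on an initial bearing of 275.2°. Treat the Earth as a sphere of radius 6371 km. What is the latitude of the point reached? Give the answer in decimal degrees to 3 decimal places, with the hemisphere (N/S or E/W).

62.012°S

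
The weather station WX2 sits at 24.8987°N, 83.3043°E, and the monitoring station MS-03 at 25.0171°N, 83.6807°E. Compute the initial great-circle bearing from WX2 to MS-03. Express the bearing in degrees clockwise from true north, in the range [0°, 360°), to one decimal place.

70.8°

Δλ = 0.3764°
y = sin Δλ · cos φ₂ = 0.005953
x = cos φ₁ sin φ₂ − sin φ₁ cos φ₂ cos Δλ = 0.002075
θ = atan2(y, x) = 70.7860° → 70.7860° (mod 360°)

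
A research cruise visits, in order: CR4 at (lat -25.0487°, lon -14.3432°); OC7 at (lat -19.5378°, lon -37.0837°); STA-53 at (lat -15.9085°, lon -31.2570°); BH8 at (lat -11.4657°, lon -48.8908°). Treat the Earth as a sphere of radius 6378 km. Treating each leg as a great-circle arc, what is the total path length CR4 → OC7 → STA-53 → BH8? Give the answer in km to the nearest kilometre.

5125 km

CR4→OC7: c = 0.379070 rad, d = 2417.71 km
OC7→STA-53: c = 0.115720 rad, d = 738.06 km
STA-53→BH8: c = 0.308768 rad, d = 1969.32 km
Total = 2417.71 + 738.06 + 1969.32 = 5125.09 km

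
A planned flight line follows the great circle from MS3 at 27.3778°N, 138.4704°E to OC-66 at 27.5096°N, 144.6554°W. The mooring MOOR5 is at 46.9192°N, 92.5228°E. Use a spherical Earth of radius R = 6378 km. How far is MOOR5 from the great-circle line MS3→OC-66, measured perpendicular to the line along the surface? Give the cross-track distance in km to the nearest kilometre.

δ₁₃ = central angle MS3→MOOR5 = 0.711166 rad  (haversine)
θ₁₃ = bearing MS3→MOOR5 = 311.229°,  θ₁₂ = bearing MS3→OC-66 = 69.815°
dₓₜ = R·arcsin(sin δ₁₃ · sin(θ₁₃ − θ₁₂)) = 6378·arcsin(0.65272·sin(241.414°)) = -3892.780 km
|dₓₜ| = 3892.780 km

3893 km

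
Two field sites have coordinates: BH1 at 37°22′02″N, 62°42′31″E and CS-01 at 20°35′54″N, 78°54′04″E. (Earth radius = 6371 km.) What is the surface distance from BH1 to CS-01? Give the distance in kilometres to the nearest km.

BH1: φ = +37.36722°, λ = +62.70861°
CS-01: φ = +20.59833°, λ = +78.90111°
Δφ = -16.7689°,  Δλ = 16.1925°
a = sin²(Δφ/2) + cos φ₁ cos φ₂ sin²(Δλ/2) = 0.036018
c = 2·arcsin(√a) = 0.381885 rad = 21.8804°
d = R·c = 6371 × 0.381885 = 2433.0 km

2433 km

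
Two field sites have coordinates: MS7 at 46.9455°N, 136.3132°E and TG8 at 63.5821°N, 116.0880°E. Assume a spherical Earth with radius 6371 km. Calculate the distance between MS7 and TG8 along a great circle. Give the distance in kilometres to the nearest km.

2229 km

Δφ = 16.6366°,  Δλ = -20.2252°
a = sin²(Δφ/2) + cos φ₁ cos φ₂ sin²(Δλ/2) = 0.030294
c = 2·arcsin(√a) = 0.349887 rad = 20.0470°
d = R·c = 6371 × 0.349887 = 2229.1 km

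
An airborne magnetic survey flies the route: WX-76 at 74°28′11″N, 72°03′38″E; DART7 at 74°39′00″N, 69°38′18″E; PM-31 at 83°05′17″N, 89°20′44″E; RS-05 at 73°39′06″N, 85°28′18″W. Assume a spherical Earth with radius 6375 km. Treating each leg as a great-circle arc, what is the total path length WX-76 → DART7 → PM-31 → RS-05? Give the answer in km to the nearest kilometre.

WX-76: φ = +74.46972°, λ = +72.06056°
DART7: φ = +74.65000°, λ = +69.63833°
PM-31: φ = +83.08806°, λ = +89.34556°
RS-05: φ = +73.65167°, λ = -85.47167°
WX-76→DART7: c = 0.011686 rad, d = 74.50 km
DART7→PM-31: c = 0.159485 rad, d = 1016.72 km
PM-31→RS-05: c = 0.405618 rad, d = 2585.81 km
Total = 74.50 + 1016.72 + 2585.81 = 3677.03 km

3677 km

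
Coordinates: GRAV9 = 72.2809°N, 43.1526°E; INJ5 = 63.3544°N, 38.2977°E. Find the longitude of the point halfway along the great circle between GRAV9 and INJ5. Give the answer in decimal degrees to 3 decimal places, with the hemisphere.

40.260°E

Bx = cos φ₂ cos Δλ = 0.446862,  By = cos φ₂ sin Δλ = -0.037955
φₘ = atan2(sin φ₁ + sin φ₂, √((cos φ₁ + Bx)² + By²)) = 67.83497°
λₘ = λ₁ + atan2(By, cos φ₁ + Bx) = 40.26017°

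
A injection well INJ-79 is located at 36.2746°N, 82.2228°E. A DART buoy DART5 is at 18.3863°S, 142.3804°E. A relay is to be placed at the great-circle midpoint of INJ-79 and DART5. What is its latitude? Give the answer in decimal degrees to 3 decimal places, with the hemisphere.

Bx = cos φ₂ cos Δλ = 0.472213,  By = cos φ₂ sin Δλ = 0.823118
φₘ = atan2(sin φ₁ + sin φ₂, √((cos φ₁ + Bx)² + By²)) = 10.29696°
λₘ = λ₁ + atan2(By, cos φ₁ + Bx) = 114.99882°

10.297°N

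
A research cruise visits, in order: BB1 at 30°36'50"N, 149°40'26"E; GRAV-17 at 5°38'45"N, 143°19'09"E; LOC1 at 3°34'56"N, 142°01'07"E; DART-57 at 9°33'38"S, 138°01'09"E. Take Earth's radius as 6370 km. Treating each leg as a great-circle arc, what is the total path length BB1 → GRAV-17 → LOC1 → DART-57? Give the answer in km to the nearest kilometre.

4652 km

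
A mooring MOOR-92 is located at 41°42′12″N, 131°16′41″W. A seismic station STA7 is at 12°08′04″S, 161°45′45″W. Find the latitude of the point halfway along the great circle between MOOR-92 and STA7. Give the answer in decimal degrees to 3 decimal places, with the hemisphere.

MOOR-92: φ = +41.70333°, λ = -131.27806°
STA7: φ = -12.13444°, λ = -161.76250°
Bx = cos φ₂ cos Δλ = 0.842513,  By = cos φ₂ sin Δλ = -0.495970
φₘ = atan2(sin φ₁ + sin φ₂, √((cos φ₁ + Bx)² + By²)) = 15.28892°
λₘ = λ₁ + atan2(By, cos φ₁ + Bx) = -148.61146°

15.289°N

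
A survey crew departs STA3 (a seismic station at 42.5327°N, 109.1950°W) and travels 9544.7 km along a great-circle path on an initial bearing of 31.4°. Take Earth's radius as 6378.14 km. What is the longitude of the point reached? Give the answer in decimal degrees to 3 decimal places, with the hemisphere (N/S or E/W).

δ = d/R = 9544.7/6378.14 = 1.496471 rad
φ₂ = arcsin(sin φ₁ cos δ + cos φ₁ sin δ cos θ)
   = arcsin(0.67601·0.07426 + 0.73689·0.99724·0.85355) = 42.64365°
λ₂ = λ₁ + atan2(sin θ sin δ cos φ₁, cos δ − sin φ₁ sin φ₂) = 25.86701°

25.867°E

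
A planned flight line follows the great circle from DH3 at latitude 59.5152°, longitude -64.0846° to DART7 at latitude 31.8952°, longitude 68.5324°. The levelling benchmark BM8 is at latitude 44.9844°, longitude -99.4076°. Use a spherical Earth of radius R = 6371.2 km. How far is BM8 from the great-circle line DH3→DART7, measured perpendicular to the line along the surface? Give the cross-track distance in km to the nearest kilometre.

δ₁₃ = central angle DH3→BM8 = 0.446518 rad  (haversine)
θ₁₃ = bearing DH3→BM8 = 251.266°,  θ₁₂ = bearing DH3→DART7 = 39.296°
dₓₜ = R·arcsin(sin δ₁₃ · sin(θ₁₃ − θ₁₂)) = 6371.2·arcsin(0.43183·sin(211.970°)) = -1469.725 km
|dₓₜ| = 1469.725 km

1470 km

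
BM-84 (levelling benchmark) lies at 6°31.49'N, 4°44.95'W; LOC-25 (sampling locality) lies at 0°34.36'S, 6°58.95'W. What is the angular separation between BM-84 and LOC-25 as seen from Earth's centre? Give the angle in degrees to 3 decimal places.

BM-84: φ = +6.52483°, λ = -4.74917°
LOC-25: φ = -0.57267°, λ = -6.98250°
Δφ = -7.0975°,  Δλ = -2.2333°
a = sin²(Δφ/2) + cos φ₁ cos φ₂ sin²(Δλ/2) = 0.004209
c = 2·arcsin(√a) = 0.129839 rad = 7.4392°

7.439°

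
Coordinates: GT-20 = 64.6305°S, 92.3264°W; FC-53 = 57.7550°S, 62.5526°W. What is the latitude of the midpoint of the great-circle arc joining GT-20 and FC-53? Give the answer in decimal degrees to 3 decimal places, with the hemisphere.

Bx = cos φ₂ cos Δλ = 0.463109,  By = cos φ₂ sin Δλ = 0.264944
φₘ = atan2(sin φ₁ + sin φ₂, √((cos φ₁ + Bx)² + By²)) = -62.00108°
λₘ = λ₁ + atan2(By, cos φ₁ + Bx) = -75.77614°

62.001°S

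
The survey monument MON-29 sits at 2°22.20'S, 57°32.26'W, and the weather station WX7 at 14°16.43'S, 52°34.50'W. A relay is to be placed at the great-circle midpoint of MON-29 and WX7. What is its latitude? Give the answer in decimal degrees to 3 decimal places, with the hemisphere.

8.330°S

MON-29: φ = -2.37000°, λ = -57.53767°
WX7: φ = -14.27383°, λ = -52.57500°
Bx = cos φ₂ cos Δλ = 0.965495,  By = cos φ₂ sin Δλ = 0.083836
φₘ = atan2(sin φ₁ + sin φ₂, √((cos φ₁ + Bx)² + By²)) = -8.32962°
λₘ = λ₁ + atan2(By, cos φ₁ + Bx) = -55.09420°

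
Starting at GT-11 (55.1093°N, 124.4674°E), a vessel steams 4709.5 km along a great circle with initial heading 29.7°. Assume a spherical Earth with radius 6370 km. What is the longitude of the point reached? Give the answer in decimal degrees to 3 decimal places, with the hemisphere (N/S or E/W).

δ = d/R = 4709.5/6370 = 0.739325 rad
φ₂ = arcsin(sin φ₁ cos δ + cos φ₁ sin δ cos θ)
   = arcsin(0.82024·0.73892 + 0.57201·0.67379·0.86863) = 70.20032°
λ₂ = λ₁ + atan2(sin θ sin δ cos φ₁, cos δ − sin φ₁ sin φ₂) = -135.77736°

135.777°W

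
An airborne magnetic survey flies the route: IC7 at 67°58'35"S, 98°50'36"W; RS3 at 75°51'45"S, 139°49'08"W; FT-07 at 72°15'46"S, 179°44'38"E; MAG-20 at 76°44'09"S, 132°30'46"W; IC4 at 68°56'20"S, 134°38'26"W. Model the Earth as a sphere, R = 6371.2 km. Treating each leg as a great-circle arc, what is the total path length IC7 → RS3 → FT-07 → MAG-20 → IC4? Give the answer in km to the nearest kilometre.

5206 km

IC7: φ = -67.97639°, λ = -98.84333°
RS3: φ = -75.86250°, λ = -139.81889°
FT-07: φ = -72.26278°, λ = +179.74389°
MAG-20: φ = -76.73583°, λ = -132.51278°
IC4: φ = -68.93889°, λ = -134.64056°
IC7→RS3: c = 0.253255 rad, d = 1613.54 km
RS3→FT-07: c = 0.199067 rad, d = 1268.30 km
FT-07→MAG-20: c = 0.228273 rad, d = 1454.37 km
MAG-20→IC4: c = 0.136501 rad, d = 869.67 km
Total = 1613.54 + 1268.30 + 1454.37 + 869.67 = 5205.88 km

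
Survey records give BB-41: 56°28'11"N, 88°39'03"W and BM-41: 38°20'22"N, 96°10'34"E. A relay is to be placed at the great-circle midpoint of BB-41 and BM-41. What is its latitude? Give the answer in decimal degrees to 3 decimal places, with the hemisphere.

80.684°N

BB-41: φ = +56.46972°, λ = -88.65083°
BM-41: φ = +38.33944°, λ = +96.17611°
Bx = cos φ₂ cos Δλ = -0.781568,  By = cos φ₂ sin Δλ = -0.066000
φₘ = atan2(sin φ₁ + sin φ₂, √((cos φ₁ + Bx)² + By²)) = 80.68401°
λₘ = λ₁ + atan2(By, cos φ₁ + Bx) = 107.41406°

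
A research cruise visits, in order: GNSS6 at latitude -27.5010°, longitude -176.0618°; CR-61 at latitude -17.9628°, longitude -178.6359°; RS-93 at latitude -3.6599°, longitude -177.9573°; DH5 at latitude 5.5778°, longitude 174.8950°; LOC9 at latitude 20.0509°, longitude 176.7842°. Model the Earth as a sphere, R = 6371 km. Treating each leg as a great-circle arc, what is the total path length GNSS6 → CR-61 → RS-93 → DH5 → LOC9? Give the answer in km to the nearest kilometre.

5605 km

GNSS6→CR-61: c = 0.171535 rad, d = 1092.85 km
CR-61→RS-93: c = 0.249902 rad, d = 1592.13 km
RS-93→DH5: c = 0.203763 rad, d = 1298.17 km
DH5→LOC9: c = 0.254629 rad, d = 1622.24 km
Total = 1092.85 + 1592.13 + 1298.17 + 1622.24 = 5605.38 km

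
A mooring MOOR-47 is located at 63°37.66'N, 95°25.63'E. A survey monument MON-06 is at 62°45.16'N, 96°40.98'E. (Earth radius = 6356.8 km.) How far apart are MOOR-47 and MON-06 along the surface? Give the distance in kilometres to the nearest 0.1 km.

115.6 km

MOOR-47: φ = +63.62767°, λ = +95.42717°
MON-06: φ = +62.75267°, λ = +96.68300°
Δφ = -0.8750°,  Δλ = 1.2558°
a = sin²(Δφ/2) + cos φ₁ cos φ₂ sin²(Δλ/2) = 0.000083
c = 2·arcsin(√a) = 0.018191 rad = 1.0423°
d = R·c = 6356.8 × 0.018191 = 115.6 km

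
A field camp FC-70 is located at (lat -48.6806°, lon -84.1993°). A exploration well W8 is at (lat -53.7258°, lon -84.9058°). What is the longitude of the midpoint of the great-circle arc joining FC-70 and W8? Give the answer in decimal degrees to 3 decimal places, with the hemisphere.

Bx = cos φ₂ cos Δλ = 0.591605,  By = cos φ₂ sin Δλ = -0.007295
φₘ = atan2(sin φ₁ + sin φ₂, √((cos φ₁ + Bx)² + By²)) = -51.20373°
λₘ = λ₁ + atan2(By, cos φ₁ + Bx) = -84.53319°

84.533°W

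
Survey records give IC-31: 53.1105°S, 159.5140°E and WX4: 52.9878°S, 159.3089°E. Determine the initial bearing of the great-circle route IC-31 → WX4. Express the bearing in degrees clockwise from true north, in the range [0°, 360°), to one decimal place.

Δλ = -0.2051°
y = sin Δλ · cos φ₂ = -0.002155
x = cos φ₁ sin φ₂ − sin φ₁ cos φ₂ cos Δλ = 0.002138
θ = atan2(y, x) = -45.2198° → 314.7802° (mod 360°)

314.8°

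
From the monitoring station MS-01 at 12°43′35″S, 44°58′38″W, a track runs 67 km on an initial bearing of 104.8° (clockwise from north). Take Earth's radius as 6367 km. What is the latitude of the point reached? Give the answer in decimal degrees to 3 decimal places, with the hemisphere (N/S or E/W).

MS-01: φ = -12.72639°, λ = -44.97722°
δ = d/R = 67/6367 = 0.010523 rad
φ₂ = arcsin(sin φ₁ cos δ + cos φ₁ sin δ cos θ)
   = arcsin(-0.22030·0.99994 + 0.97543·0.01052·-0.25545) = -12.87973°
λ₂ = λ₁ + atan2(sin θ sin δ cos φ₁, cos δ − sin φ₁ sin φ₂) = -44.37926°

12.880°S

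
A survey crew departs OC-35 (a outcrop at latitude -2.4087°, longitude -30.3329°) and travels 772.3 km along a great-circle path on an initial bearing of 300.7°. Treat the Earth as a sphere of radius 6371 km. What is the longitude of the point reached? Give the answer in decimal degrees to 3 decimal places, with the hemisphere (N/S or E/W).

δ = d/R = 772.3/6371 = 0.121221 rad
φ₂ = arcsin(sin φ₁ cos δ + cos φ₁ sin δ cos θ)
   = arcsin(-0.04203·0.99266 + 0.99912·0.12092·0.51054) = 1.14391°
λ₂ = λ₁ + atan2(sin θ sin δ cos φ₁, cos δ − sin φ₁ sin φ₂) = -36.30234°

36.302°W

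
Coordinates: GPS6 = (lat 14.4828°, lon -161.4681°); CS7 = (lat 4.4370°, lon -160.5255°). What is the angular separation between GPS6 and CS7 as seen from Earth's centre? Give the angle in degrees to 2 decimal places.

10.09°

Δφ = -10.0458°,  Δλ = 0.9426°
a = sin²(Δφ/2) + cos φ₁ cos φ₂ sin²(Δλ/2) = 0.007731
c = 2·arcsin(√a) = 0.176080 rad = 10.0886°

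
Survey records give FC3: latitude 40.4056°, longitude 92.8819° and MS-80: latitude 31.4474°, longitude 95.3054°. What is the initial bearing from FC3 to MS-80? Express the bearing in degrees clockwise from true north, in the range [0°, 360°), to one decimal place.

Δλ = 2.4235°
y = sin Δλ · cos φ₂ = 0.036075
x = cos φ₁ sin φ₂ − sin φ₁ cos φ₂ cos Δλ = -0.155219
θ = atan2(y, x) = 166.9161° → 166.9161° (mod 360°)

166.9°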